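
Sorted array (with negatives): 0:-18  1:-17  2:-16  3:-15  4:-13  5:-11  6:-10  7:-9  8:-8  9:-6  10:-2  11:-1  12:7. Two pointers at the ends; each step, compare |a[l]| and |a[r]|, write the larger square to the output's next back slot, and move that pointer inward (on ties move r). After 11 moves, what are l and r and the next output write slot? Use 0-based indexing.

l=0 r=12: |-18|>|7| out[12]=324, l++
l=1 r=12: |-17|>|7| out[11]=289, l++
l=2 r=12: |-16|>|7| out[10]=256, l++
l=3 r=12: |-15|>|7| out[9]=225, l++
l=4 r=12: |-13|>|7| out[8]=169, l++
l=5 r=12: |-11|>|7| out[7]=121, l++
l=6 r=12: |-10|>|7| out[6]=100, l++
l=7 r=12: |-9|>|7| out[5]=81, l++
l=8 r=12: |-8|>|7| out[4]=64, l++
l=9 r=12: |-6|<=|7| out[3]=49, r--
l=9 r=11: |-6|>|-1| out[2]=36, l++

l=10, r=11, next write slot=1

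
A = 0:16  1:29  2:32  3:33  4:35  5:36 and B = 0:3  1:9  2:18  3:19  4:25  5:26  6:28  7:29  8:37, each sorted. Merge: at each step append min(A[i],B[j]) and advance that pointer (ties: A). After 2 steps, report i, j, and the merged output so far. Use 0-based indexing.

i=0, j=2, merged so far=[3, 9]

[i=0,j=0] A[i]=16>B[j]=3 take 3 → j++
[i=0,j=1] A[i]=16>B[j]=9 take 9 → j++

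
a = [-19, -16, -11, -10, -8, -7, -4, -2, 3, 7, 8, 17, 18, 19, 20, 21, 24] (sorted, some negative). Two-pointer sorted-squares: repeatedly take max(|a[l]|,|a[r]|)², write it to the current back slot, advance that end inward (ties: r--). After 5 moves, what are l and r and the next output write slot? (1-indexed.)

[1,17] |-19|<=|24| out[17]=576 → r--
[1,16] |-19|<=|21| out[16]=441 → r--
[1,15] |-19|<=|20| out[15]=400 → r--
[1,14] |-19|<=|19| out[14]=361 → r--
[1,13] |-19|>|18| out[13]=361 → l++

l=2, r=13, next write slot=12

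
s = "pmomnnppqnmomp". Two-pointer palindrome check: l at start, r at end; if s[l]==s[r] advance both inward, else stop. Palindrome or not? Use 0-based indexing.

not a palindrome (mismatch at 5,8)

l=0 r=13: 'p'=='p', l++,r--
l=1 r=12: 'm'=='m', l++,r--
l=2 r=11: 'o'=='o', l++,r--
l=3 r=10: 'm'=='m', l++,r--
l=4 r=9: 'n'=='n', l++,r--
l=5 r=8: 'n'!='q', stop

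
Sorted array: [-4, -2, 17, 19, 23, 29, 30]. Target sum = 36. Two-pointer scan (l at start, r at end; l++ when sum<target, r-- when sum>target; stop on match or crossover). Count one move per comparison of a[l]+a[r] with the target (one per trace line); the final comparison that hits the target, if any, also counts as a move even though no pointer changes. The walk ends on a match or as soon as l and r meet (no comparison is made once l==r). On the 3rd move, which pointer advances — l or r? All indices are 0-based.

r

[0,6] -4+30=26 <36 → l++
[1,6] -2+30=28 <36 → l++
[2,6] 17+30=47 >36 → r--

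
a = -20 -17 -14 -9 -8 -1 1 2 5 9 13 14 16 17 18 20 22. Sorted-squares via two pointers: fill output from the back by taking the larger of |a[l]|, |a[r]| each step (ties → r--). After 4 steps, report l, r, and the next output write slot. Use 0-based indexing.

l=0 r=16: |-20|<=|22| out[16]=484, r--
l=0 r=15: |-20|<=|20| out[15]=400, r--
l=0 r=14: |-20|>|18| out[14]=400, l++
l=1 r=14: |-17|<=|18| out[13]=324, r--

l=1, r=13, next write slot=12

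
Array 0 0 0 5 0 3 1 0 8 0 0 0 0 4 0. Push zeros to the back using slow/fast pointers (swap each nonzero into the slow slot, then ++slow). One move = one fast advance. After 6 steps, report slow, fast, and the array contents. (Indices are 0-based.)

(s=0,f=0) a[fast]=0 → fast++
(s=0,f=1) a[fast]=0 → fast++
(s=0,f=2) a[fast]=0 → fast++
(s=0,f=3) a[fast]=5≠0 swap→a[0]=5 → slow++,fast++
(s=1,f=4) a[fast]=0 → fast++
(s=1,f=5) a[fast]=3≠0 swap→a[1]=3 → slow++,fast++

slow=2, fast=6, a=[5, 3, 0, 0, 0, 0, 1, 0, 8, 0, 0, 0, 0, 4, 0]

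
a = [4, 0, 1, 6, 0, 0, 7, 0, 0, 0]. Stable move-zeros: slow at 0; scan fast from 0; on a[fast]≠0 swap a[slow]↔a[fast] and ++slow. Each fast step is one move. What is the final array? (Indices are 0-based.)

slow=0 fast=0: a[fast]=4≠0 swap→a[0]=4, slow++,fast++
slow=1 fast=1: a[fast]=0, fast++
slow=1 fast=2: a[fast]=1≠0 swap→a[1]=1, slow++,fast++
slow=2 fast=3: a[fast]=6≠0 swap→a[2]=6, slow++,fast++
slow=3 fast=4: a[fast]=0, fast++
slow=3 fast=5: a[fast]=0, fast++
slow=3 fast=6: a[fast]=7≠0 swap→a[3]=7, slow++,fast++
slow=4 fast=7: a[fast]=0, fast++
slow=4 fast=8: a[fast]=0, fast++
slow=4 fast=9: a[fast]=0, fast++

[4, 1, 6, 7, 0, 0, 0, 0, 0, 0]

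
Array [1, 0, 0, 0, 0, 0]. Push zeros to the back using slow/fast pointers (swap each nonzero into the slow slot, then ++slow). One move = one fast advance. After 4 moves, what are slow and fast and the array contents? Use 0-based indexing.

slow=1, fast=4, a=[1, 0, 0, 0, 0, 0]

slow=0 fast=0: a[fast]=1≠0 swap→a[0]=1, slow++,fast++
slow=1 fast=1: a[fast]=0, fast++
slow=1 fast=2: a[fast]=0, fast++
slow=1 fast=3: a[fast]=0, fast++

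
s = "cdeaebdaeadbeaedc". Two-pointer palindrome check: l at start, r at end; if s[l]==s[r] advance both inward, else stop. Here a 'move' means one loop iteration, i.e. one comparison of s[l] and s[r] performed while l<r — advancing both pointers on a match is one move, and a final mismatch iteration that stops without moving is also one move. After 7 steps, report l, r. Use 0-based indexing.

l=0 r=16: 'c'=='c', l++,r--
l=1 r=15: 'd'=='d', l++,r--
l=2 r=14: 'e'=='e', l++,r--
l=3 r=13: 'a'=='a', l++,r--
l=4 r=12: 'e'=='e', l++,r--
l=5 r=11: 'b'=='b', l++,r--
l=6 r=10: 'd'=='d', l++,r--

l=7, r=9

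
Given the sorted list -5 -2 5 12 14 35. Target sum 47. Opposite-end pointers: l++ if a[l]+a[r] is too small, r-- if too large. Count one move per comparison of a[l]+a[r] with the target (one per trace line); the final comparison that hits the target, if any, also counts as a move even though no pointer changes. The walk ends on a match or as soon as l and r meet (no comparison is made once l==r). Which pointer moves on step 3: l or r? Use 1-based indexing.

[1,6] -5+35=30 <47 → l++
[2,6] -2+35=33 <47 → l++
[3,6] 5+35=40 <47 → l++

l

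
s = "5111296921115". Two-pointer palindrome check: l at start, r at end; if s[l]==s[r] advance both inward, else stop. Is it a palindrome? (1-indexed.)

[1,13] '5'=='5' → l++,r--
[2,12] '1'=='1' → l++,r--
[3,11] '1'=='1' → l++,r--
[4,10] '1'=='1' → l++,r--
[5,9] '2'=='2' → l++,r--
[6,8] '9'=='9' → l++,r--

palindrome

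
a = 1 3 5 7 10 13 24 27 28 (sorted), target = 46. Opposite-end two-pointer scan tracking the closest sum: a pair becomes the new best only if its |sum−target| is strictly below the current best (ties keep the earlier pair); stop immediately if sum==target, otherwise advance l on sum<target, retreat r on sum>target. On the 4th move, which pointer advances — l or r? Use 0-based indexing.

l

[0,8] 1+28=29 d=17 * → l++
[1,8] 3+28=31 d=15 * → l++
[2,8] 5+28=33 d=13 * → l++
[3,8] 7+28=35 d=11 * → l++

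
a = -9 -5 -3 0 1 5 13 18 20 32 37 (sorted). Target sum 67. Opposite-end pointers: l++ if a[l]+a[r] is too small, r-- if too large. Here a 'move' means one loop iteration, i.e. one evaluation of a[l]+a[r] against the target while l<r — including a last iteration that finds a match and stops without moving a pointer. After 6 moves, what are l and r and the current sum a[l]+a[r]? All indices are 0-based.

[0,10] -9+37=28 <67 → l++
[1,10] -5+37=32 <67 → l++
[2,10] -3+37=34 <67 → l++
[3,10] 0+37=37 <67 → l++
[4,10] 1+37=38 <67 → l++
[5,10] 5+37=42 <67 → l++

l=6, r=10, sum=50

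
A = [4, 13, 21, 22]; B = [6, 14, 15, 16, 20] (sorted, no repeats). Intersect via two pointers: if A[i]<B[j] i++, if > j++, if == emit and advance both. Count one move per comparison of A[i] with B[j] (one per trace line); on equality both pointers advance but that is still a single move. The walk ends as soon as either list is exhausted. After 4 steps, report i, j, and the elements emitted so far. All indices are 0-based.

i=2, j=2, emitted=[]

i=0 j=0: 4<6, i++
i=1 j=0: 13>6, j++
i=1 j=1: 13<14, i++
i=2 j=1: 21>14, j++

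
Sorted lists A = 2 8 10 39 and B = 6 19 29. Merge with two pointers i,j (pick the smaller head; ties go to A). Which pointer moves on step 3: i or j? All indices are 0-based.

i=0 j=0: A[i]=2<=B[j]=6 take 2, i++
i=1 j=0: A[i]=8>B[j]=6 take 6, j++
i=1 j=1: A[i]=8<=B[j]=19 take 8, i++

i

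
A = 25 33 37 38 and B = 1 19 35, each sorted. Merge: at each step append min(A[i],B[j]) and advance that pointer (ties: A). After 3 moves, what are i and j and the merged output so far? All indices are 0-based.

i=0 j=0: A[i]=25>B[j]=1 take 1, j++
i=0 j=1: A[i]=25>B[j]=19 take 19, j++
i=0 j=2: A[i]=25<=B[j]=35 take 25, i++

i=1, j=2, merged so far=[1, 19, 25]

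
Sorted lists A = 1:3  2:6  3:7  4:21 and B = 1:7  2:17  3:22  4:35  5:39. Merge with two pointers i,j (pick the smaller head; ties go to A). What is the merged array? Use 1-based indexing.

[3, 6, 7, 7, 17, 21, 22, 35, 39]

[i=1,j=1] A[i]=3<=B[j]=7 take 3 → i++
[i=2,j=1] A[i]=6<=B[j]=7 take 6 → i++
[i=3,j=1] A[i]=7<=B[j]=7 take 7 → i++
[i=4,j=1] A[i]=21>B[j]=7 take 7 → j++
[i=4,j=2] A[i]=21>B[j]=17 take 17 → j++
[i=4,j=3] A[i]=21<=B[j]=22 take 21 → i++
[i=5,j=3] A done, take B[j]=22 → j++
[i=5,j=4] A done, take B[j]=35 → j++
[i=5,j=5] A done, take B[j]=39 → j++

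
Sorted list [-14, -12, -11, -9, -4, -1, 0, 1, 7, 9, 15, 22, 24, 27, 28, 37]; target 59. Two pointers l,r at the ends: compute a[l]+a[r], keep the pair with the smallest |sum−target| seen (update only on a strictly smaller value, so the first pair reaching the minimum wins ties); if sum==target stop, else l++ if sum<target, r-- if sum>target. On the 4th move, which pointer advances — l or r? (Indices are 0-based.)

l=0 r=15: -14+37=23 d=36 *, l++
l=1 r=15: -12+37=25 d=34 *, l++
l=2 r=15: -11+37=26 d=33 *, l++
l=3 r=15: -9+37=28 d=31 *, l++

l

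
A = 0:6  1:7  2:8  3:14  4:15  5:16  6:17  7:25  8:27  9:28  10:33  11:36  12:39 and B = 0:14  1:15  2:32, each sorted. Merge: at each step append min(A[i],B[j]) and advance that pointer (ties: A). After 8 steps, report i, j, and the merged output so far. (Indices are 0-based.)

[i=0,j=0] A[i]=6<=B[j]=14 take 6 → i++
[i=1,j=0] A[i]=7<=B[j]=14 take 7 → i++
[i=2,j=0] A[i]=8<=B[j]=14 take 8 → i++
[i=3,j=0] A[i]=14<=B[j]=14 take 14 → i++
[i=4,j=0] A[i]=15>B[j]=14 take 14 → j++
[i=4,j=1] A[i]=15<=B[j]=15 take 15 → i++
[i=5,j=1] A[i]=16>B[j]=15 take 15 → j++
[i=5,j=2] A[i]=16<=B[j]=32 take 16 → i++

i=6, j=2, merged so far=[6, 7, 8, 14, 14, 15, 15, 16]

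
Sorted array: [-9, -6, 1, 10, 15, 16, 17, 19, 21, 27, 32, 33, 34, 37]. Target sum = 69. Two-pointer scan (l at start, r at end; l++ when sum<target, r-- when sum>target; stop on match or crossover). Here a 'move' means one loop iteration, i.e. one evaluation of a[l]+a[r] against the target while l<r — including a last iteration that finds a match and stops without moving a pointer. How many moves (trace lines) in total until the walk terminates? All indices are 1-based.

[1,14] -9+37=28 <69 → l++
[2,14] -6+37=31 <69 → l++
[3,14] 1+37=38 <69 → l++
[4,14] 10+37=47 <69 → l++
[5,14] 15+37=52 <69 → l++
[6,14] 16+37=53 <69 → l++
[7,14] 17+37=54 <69 → l++
[8,14] 19+37=56 <69 → l++
[9,14] 21+37=58 <69 → l++
[10,14] 27+37=64 <69 → l++
[11,14] 32+37=69 → found

11 moves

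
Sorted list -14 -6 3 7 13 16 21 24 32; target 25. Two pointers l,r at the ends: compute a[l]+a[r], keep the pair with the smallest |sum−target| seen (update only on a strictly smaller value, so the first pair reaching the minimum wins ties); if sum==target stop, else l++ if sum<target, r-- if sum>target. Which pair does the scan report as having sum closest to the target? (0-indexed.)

pair (-6, 32) with sum 26 (|Δ|=1)

l=0 r=8: -14+32=18 d=7 *, l++
l=1 r=8: -6+32=26 d=1 *, r--
l=1 r=7: -6+24=18 d=7, l++
l=2 r=7: 3+24=27 d=2, r--
l=2 r=6: 3+21=24 d=1, l++
l=3 r=6: 7+21=28 d=3, r--
l=3 r=5: 7+16=23 d=2, l++
l=4 r=5: 13+16=29 d=4, r--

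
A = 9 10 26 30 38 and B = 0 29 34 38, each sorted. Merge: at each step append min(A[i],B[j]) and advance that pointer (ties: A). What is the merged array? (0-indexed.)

[0, 9, 10, 26, 29, 30, 34, 38, 38]

i=0 j=0: A[i]=9>B[j]=0 take 0, j++
i=0 j=1: A[i]=9<=B[j]=29 take 9, i++
i=1 j=1: A[i]=10<=B[j]=29 take 10, i++
i=2 j=1: A[i]=26<=B[j]=29 take 26, i++
i=3 j=1: A[i]=30>B[j]=29 take 29, j++
i=3 j=2: A[i]=30<=B[j]=34 take 30, i++
i=4 j=2: A[i]=38>B[j]=34 take 34, j++
i=4 j=3: A[i]=38<=B[j]=38 take 38, i++
i=5 j=3: A done, take B[j]=38, j++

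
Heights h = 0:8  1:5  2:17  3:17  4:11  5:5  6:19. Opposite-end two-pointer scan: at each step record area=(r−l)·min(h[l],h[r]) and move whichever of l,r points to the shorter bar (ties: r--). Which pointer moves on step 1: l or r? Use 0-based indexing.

l=0 r=6: min(8,19)*6=48 best=48 *, l++

l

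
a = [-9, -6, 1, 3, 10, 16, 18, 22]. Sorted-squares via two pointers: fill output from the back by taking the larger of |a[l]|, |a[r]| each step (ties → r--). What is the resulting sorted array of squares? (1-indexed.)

[1,8] |-9|<=|22| out[8]=484 → r--
[1,7] |-9|<=|18| out[7]=324 → r--
[1,6] |-9|<=|16| out[6]=256 → r--
[1,5] |-9|<=|10| out[5]=100 → r--
[1,4] |-9|>|3| out[4]=81 → l++
[2,4] |-6|>|3| out[3]=36 → l++
[3,4] |1|<=|3| out[2]=9 → r--
[3,3] |1|<=|1| out[1]=1 → r--

[1, 9, 36, 81, 100, 256, 324, 484]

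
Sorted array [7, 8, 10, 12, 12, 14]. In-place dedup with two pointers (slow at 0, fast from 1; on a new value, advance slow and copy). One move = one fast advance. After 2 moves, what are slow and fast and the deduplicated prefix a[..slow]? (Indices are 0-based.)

slow=2, fast=3, prefix=[7, 8, 10]

(s=0,f=1) a[fast]=8≠a[slow]=7 write a[1]=8 → slow++,fast++
(s=1,f=2) a[fast]=10≠a[slow]=8 write a[2]=10 → slow++,fast++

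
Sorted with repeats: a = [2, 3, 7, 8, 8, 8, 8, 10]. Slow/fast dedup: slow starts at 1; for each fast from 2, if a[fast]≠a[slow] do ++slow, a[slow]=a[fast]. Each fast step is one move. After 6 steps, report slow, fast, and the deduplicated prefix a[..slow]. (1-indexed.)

(s=1,f=2) a[fast]=3≠a[slow]=2 write a[2]=3 → slow++,fast++
(s=2,f=3) a[fast]=7≠a[slow]=3 write a[3]=7 → slow++,fast++
(s=3,f=4) a[fast]=8≠a[slow]=7 write a[4]=8 → slow++,fast++
(s=4,f=5) a[fast]=8=a[slow] dup → fast++
(s=4,f=6) a[fast]=8=a[slow] dup → fast++
(s=4,f=7) a[fast]=8=a[slow] dup → fast++

slow=4, fast=8, prefix=[2, 3, 7, 8]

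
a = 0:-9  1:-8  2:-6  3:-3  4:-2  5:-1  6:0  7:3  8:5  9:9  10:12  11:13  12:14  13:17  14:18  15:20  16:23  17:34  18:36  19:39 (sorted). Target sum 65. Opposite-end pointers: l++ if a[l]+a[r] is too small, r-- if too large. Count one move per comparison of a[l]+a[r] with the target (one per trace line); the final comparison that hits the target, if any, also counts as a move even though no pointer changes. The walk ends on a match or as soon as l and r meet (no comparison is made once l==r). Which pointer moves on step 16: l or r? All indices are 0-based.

[0,19] -9+39=30 <65 → l++
[1,19] -8+39=31 <65 → l++
[2,19] -6+39=33 <65 → l++
[3,19] -3+39=36 <65 → l++
[4,19] -2+39=37 <65 → l++
[5,19] -1+39=38 <65 → l++
[6,19] 0+39=39 <65 → l++
[7,19] 3+39=42 <65 → l++
[8,19] 5+39=44 <65 → l++
[9,19] 9+39=48 <65 → l++
[10,19] 12+39=51 <65 → l++
[11,19] 13+39=52 <65 → l++
[12,19] 14+39=53 <65 → l++
[13,19] 17+39=56 <65 → l++
[14,19] 18+39=57 <65 → l++
[15,19] 20+39=59 <65 → l++

l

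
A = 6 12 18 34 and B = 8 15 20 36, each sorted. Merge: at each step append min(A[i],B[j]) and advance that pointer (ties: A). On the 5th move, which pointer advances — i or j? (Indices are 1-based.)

i

[i=1,j=1] A[i]=6<=B[j]=8 take 6 → i++
[i=2,j=1] A[i]=12>B[j]=8 take 8 → j++
[i=2,j=2] A[i]=12<=B[j]=15 take 12 → i++
[i=3,j=2] A[i]=18>B[j]=15 take 15 → j++
[i=3,j=3] A[i]=18<=B[j]=20 take 18 → i++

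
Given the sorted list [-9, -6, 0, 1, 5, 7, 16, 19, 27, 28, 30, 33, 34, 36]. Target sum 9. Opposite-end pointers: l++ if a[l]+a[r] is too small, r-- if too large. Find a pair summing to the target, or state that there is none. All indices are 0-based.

l=0 r=13: -9+36=27 >9, r--
l=0 r=12: -9+34=25 >9, r--
l=0 r=11: -9+33=24 >9, r--
l=0 r=10: -9+30=21 >9, r--
l=0 r=9: -9+28=19 >9, r--
l=0 r=8: -9+27=18 >9, r--
l=0 r=7: -9+19=10 >9, r--
l=0 r=6: -9+16=7 <9, l++
l=1 r=6: -6+16=10 >9, r--
l=1 r=5: -6+7=1 <9, l++
l=2 r=5: 0+7=7 <9, l++
l=3 r=5: 1+7=8 <9, l++
l=4 r=5: 5+7=12 >9, r--

no pair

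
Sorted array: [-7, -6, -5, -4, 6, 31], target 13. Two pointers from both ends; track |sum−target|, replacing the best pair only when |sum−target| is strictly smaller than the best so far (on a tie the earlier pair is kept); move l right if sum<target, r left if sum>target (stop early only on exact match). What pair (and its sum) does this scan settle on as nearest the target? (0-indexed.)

pair (-7, 31) with sum 24 (|Δ|=11)

[0,5] -7+31=24 d=11 * → r--
[0,4] -7+6=-1 d=14 → l++
[1,4] -6+6=0 d=13 → l++
[2,4] -5+6=1 d=12 → l++
[3,4] -4+6=2 d=11 → l++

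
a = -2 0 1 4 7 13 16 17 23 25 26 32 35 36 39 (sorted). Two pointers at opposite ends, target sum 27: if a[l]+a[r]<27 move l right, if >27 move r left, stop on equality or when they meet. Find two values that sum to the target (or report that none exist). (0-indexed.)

l=0 r=14: -2+39=37 >27, r--
l=0 r=13: -2+36=34 >27, r--
l=0 r=12: -2+35=33 >27, r--
l=0 r=11: -2+32=30 >27, r--
l=0 r=10: -2+26=24 <27, l++
l=1 r=10: 0+26=26 <27, l++
l=2 r=10: 1+26=27, found

(1, 26)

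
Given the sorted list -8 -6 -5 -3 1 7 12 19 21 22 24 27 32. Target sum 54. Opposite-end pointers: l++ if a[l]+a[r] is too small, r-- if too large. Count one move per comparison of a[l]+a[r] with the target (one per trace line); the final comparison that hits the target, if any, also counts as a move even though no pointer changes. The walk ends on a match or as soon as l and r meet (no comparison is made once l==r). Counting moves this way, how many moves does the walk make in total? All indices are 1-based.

10 moves

[1,13] -8+32=24 <54 → l++
[2,13] -6+32=26 <54 → l++
[3,13] -5+32=27 <54 → l++
[4,13] -3+32=29 <54 → l++
[5,13] 1+32=33 <54 → l++
[6,13] 7+32=39 <54 → l++
[7,13] 12+32=44 <54 → l++
[8,13] 19+32=51 <54 → l++
[9,13] 21+32=53 <54 → l++
[10,13] 22+32=54 → found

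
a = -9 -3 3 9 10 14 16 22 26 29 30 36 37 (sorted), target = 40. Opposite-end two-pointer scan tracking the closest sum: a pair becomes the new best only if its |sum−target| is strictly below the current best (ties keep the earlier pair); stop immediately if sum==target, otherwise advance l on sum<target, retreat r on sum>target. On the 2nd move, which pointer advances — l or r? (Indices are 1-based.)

l

[1,13] -9+37=28 d=12 * → l++
[2,13] -3+37=34 d=6 * → l++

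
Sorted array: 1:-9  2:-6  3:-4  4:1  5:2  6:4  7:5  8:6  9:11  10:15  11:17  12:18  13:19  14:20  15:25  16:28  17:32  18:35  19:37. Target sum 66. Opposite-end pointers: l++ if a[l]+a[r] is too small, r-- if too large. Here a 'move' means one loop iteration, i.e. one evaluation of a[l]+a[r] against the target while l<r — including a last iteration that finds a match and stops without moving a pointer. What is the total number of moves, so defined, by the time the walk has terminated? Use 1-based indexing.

18 moves

l=1 r=19: -9+37=28 <66, l++
l=2 r=19: -6+37=31 <66, l++
l=3 r=19: -4+37=33 <66, l++
l=4 r=19: 1+37=38 <66, l++
l=5 r=19: 2+37=39 <66, l++
l=6 r=19: 4+37=41 <66, l++
l=7 r=19: 5+37=42 <66, l++
l=8 r=19: 6+37=43 <66, l++
l=9 r=19: 11+37=48 <66, l++
l=10 r=19: 15+37=52 <66, l++
l=11 r=19: 17+37=54 <66, l++
l=12 r=19: 18+37=55 <66, l++
l=13 r=19: 19+37=56 <66, l++
l=14 r=19: 20+37=57 <66, l++
l=15 r=19: 25+37=62 <66, l++
l=16 r=19: 28+37=65 <66, l++
l=17 r=19: 32+37=69 >66, r--
l=17 r=18: 32+35=67 >66, r--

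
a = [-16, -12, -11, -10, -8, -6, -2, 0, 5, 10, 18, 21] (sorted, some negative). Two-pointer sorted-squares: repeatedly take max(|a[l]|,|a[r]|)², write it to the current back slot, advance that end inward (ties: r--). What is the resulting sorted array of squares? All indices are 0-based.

[0,11] |-16|<=|21| out[11]=441 → r--
[0,10] |-16|<=|18| out[10]=324 → r--
[0,9] |-16|>|10| out[9]=256 → l++
[1,9] |-12|>|10| out[8]=144 → l++
[2,9] |-11|>|10| out[7]=121 → l++
[3,9] |-10|<=|10| out[6]=100 → r--
[3,8] |-10|>|5| out[5]=100 → l++
[4,8] |-8|>|5| out[4]=64 → l++
[5,8] |-6|>|5| out[3]=36 → l++
[6,8] |-2|<=|5| out[2]=25 → r--
[6,7] |-2|>|0| out[1]=4 → l++
[7,7] |0|<=|0| out[0]=0 → r--

[0, 4, 25, 36, 64, 100, 100, 121, 144, 256, 324, 441]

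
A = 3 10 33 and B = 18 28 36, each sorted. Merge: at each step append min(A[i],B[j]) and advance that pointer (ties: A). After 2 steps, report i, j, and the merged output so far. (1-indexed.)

i=1 j=1: A[i]=3<=B[j]=18 take 3, i++
i=2 j=1: A[i]=10<=B[j]=18 take 10, i++

i=3, j=1, merged so far=[3, 10]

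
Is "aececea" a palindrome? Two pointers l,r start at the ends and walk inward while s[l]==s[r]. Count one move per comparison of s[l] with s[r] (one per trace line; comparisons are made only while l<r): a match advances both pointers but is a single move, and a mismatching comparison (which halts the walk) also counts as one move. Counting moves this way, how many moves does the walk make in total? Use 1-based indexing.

3 moves

[1,7] 'a'=='a' → l++,r--
[2,6] 'e'=='e' → l++,r--
[3,5] 'c'=='c' → l++,r--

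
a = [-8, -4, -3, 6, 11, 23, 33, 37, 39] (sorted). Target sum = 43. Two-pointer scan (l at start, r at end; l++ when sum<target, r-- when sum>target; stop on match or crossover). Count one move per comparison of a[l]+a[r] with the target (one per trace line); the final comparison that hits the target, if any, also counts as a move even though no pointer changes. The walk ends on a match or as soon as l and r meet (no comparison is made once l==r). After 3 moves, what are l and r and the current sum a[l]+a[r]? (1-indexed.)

l=4, r=9, sum=45

l=1 r=9: -8+39=31 <43, l++
l=2 r=9: -4+39=35 <43, l++
l=3 r=9: -3+39=36 <43, l++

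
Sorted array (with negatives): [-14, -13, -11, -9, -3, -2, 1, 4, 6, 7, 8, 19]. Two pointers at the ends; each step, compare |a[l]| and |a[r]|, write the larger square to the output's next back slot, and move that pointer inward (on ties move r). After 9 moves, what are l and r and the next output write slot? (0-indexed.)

[0,11] |-14|<=|19| out[11]=361 → r--
[0,10] |-14|>|8| out[10]=196 → l++
[1,10] |-13|>|8| out[9]=169 → l++
[2,10] |-11|>|8| out[8]=121 → l++
[3,10] |-9|>|8| out[7]=81 → l++
[4,10] |-3|<=|8| out[6]=64 → r--
[4,9] |-3|<=|7| out[5]=49 → r--
[4,8] |-3|<=|6| out[4]=36 → r--
[4,7] |-3|<=|4| out[3]=16 → r--

l=4, r=6, next write slot=2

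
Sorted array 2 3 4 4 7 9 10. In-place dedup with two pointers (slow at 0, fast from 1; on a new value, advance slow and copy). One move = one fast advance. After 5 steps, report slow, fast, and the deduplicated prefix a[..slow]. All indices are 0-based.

slow=4, fast=6, prefix=[2, 3, 4, 7, 9]

slow=0 fast=1: a[fast]=3≠a[slow]=2 write a[1]=3, slow++,fast++
slow=1 fast=2: a[fast]=4≠a[slow]=3 write a[2]=4, slow++,fast++
slow=2 fast=3: a[fast]=4=a[slow] dup, fast++
slow=2 fast=4: a[fast]=7≠a[slow]=4 write a[3]=7, slow++,fast++
slow=3 fast=5: a[fast]=9≠a[slow]=7 write a[4]=9, slow++,fast++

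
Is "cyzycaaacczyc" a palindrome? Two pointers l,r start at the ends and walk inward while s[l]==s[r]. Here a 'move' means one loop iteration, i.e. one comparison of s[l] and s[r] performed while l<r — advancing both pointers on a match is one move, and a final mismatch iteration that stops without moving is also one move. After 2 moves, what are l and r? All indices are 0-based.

l=2, r=10

[0,12] 'c'=='c' → l++,r--
[1,11] 'y'=='y' → l++,r--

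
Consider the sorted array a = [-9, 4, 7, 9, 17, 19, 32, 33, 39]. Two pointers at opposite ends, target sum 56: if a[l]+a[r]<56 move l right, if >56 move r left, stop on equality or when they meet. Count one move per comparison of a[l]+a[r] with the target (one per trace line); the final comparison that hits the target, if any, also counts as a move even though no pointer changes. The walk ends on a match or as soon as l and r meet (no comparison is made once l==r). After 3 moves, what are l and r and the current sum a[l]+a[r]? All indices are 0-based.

l=3, r=8, sum=48

l=0 r=8: -9+39=30 <56, l++
l=1 r=8: 4+39=43 <56, l++
l=2 r=8: 7+39=46 <56, l++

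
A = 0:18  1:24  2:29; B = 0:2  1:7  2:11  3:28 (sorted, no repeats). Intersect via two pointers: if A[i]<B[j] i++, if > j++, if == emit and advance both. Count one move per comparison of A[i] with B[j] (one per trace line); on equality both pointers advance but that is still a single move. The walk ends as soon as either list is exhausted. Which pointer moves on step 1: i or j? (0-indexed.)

j

[i=0,j=0] 18>2 → j++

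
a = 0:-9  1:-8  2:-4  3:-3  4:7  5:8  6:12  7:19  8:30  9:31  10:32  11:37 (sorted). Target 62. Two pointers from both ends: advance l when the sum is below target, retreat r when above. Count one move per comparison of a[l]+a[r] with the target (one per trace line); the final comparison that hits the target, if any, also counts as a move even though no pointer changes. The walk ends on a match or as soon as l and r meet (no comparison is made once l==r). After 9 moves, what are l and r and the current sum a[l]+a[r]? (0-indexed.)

l=8, r=10, sum=62

[0,11] -9+37=28 <62 → l++
[1,11] -8+37=29 <62 → l++
[2,11] -4+37=33 <62 → l++
[3,11] -3+37=34 <62 → l++
[4,11] 7+37=44 <62 → l++
[5,11] 8+37=45 <62 → l++
[6,11] 12+37=49 <62 → l++
[7,11] 19+37=56 <62 → l++
[8,11] 30+37=67 >62 → r--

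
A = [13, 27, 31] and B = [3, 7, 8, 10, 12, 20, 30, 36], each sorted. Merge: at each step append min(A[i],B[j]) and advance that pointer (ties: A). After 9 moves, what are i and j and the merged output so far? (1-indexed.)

i=1 j=1: A[i]=13>B[j]=3 take 3, j++
i=1 j=2: A[i]=13>B[j]=7 take 7, j++
i=1 j=3: A[i]=13>B[j]=8 take 8, j++
i=1 j=4: A[i]=13>B[j]=10 take 10, j++
i=1 j=5: A[i]=13>B[j]=12 take 12, j++
i=1 j=6: A[i]=13<=B[j]=20 take 13, i++
i=2 j=6: A[i]=27>B[j]=20 take 20, j++
i=2 j=7: A[i]=27<=B[j]=30 take 27, i++
i=3 j=7: A[i]=31>B[j]=30 take 30, j++

i=3, j=8, merged so far=[3, 7, 8, 10, 12, 13, 20, 27, 30]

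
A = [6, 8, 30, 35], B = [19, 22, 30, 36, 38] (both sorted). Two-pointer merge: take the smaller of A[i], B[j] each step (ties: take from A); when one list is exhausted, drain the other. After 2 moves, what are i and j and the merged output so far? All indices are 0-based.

[i=0,j=0] A[i]=6<=B[j]=19 take 6 → i++
[i=1,j=0] A[i]=8<=B[j]=19 take 8 → i++

i=2, j=0, merged so far=[6, 8]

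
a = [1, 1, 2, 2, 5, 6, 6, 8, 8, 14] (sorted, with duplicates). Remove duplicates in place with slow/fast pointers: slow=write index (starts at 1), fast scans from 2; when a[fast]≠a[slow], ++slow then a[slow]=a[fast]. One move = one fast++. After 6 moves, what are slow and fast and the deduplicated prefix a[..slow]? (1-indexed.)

slow=4, fast=8, prefix=[1, 2, 5, 6]

(s=1,f=2) a[fast]=1=a[slow] dup → fast++
(s=1,f=3) a[fast]=2≠a[slow]=1 write a[2]=2 → slow++,fast++
(s=2,f=4) a[fast]=2=a[slow] dup → fast++
(s=2,f=5) a[fast]=5≠a[slow]=2 write a[3]=5 → slow++,fast++
(s=3,f=6) a[fast]=6≠a[slow]=5 write a[4]=6 → slow++,fast++
(s=4,f=7) a[fast]=6=a[slow] dup → fast++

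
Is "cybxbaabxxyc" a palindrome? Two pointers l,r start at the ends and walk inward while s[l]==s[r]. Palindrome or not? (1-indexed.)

not a palindrome (mismatch at 3,10)

[1,12] 'c'=='c' → l++,r--
[2,11] 'y'=='y' → l++,r--
[3,10] 'b'!='x' → stop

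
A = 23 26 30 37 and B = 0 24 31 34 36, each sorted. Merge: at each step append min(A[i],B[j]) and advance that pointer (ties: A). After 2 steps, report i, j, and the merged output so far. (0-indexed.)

i=0 j=0: A[i]=23>B[j]=0 take 0, j++
i=0 j=1: A[i]=23<=B[j]=24 take 23, i++

i=1, j=1, merged so far=[0, 23]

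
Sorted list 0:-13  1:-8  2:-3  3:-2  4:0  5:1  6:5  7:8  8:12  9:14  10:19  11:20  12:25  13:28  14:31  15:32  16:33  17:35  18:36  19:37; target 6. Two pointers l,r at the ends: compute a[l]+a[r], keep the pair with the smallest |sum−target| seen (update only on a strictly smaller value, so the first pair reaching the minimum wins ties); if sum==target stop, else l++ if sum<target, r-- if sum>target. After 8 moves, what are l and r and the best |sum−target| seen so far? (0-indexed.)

[0,19] -13+37=24 d=18 * → r--
[0,18] -13+36=23 d=17 * → r--
[0,17] -13+35=22 d=16 * → r--
[0,16] -13+33=20 d=14 * → r--
[0,15] -13+32=19 d=13 * → r--
[0,14] -13+31=18 d=12 * → r--
[0,13] -13+28=15 d=9 * → r--
[0,12] -13+25=12 d=6 * → r--

l=0, r=11, best |Δ|=6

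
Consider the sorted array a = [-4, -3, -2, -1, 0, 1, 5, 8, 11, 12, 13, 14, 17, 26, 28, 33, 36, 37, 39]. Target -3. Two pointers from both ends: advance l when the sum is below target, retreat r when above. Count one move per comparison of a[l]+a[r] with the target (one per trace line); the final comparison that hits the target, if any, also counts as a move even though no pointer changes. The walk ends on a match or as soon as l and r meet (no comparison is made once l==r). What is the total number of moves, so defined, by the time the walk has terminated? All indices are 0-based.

[0,18] -4+39=35 >-3 → r--
[0,17] -4+37=33 >-3 → r--
[0,16] -4+36=32 >-3 → r--
[0,15] -4+33=29 >-3 → r--
[0,14] -4+28=24 >-3 → r--
[0,13] -4+26=22 >-3 → r--
[0,12] -4+17=13 >-3 → r--
[0,11] -4+14=10 >-3 → r--
[0,10] -4+13=9 >-3 → r--
[0,9] -4+12=8 >-3 → r--
[0,8] -4+11=7 >-3 → r--
[0,7] -4+8=4 >-3 → r--
[0,6] -4+5=1 >-3 → r--
[0,5] -4+1=-3 → found

14 moves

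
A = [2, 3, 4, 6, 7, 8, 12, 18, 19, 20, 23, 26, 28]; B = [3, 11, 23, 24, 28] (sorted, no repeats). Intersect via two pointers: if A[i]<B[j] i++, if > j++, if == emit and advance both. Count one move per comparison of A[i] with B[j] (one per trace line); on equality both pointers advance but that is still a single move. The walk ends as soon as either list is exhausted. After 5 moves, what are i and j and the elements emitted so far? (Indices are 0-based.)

i=0 j=0: 2<3, i++
i=1 j=0: 3==3 emit, i++,j++
i=2 j=1: 4<11, i++
i=3 j=1: 6<11, i++
i=4 j=1: 7<11, i++

i=5, j=1, emitted=[3]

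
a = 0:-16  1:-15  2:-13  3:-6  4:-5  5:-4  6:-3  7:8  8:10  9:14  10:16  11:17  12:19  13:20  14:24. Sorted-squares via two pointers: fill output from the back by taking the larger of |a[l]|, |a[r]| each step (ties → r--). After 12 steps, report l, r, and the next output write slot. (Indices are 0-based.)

l=0 r=14: |-16|<=|24| out[14]=576, r--
l=0 r=13: |-16|<=|20| out[13]=400, r--
l=0 r=12: |-16|<=|19| out[12]=361, r--
l=0 r=11: |-16|<=|17| out[11]=289, r--
l=0 r=10: |-16|<=|16| out[10]=256, r--
l=0 r=9: |-16|>|14| out[9]=256, l++
l=1 r=9: |-15|>|14| out[8]=225, l++
l=2 r=9: |-13|<=|14| out[7]=196, r--
l=2 r=8: |-13|>|10| out[6]=169, l++
l=3 r=8: |-6|<=|10| out[5]=100, r--
l=3 r=7: |-6|<=|8| out[4]=64, r--
l=3 r=6: |-6|>|-3| out[3]=36, l++

l=4, r=6, next write slot=2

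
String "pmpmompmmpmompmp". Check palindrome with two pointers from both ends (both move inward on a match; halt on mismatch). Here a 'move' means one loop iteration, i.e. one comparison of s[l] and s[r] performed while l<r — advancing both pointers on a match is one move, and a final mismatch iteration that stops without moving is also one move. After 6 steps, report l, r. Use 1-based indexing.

[1,16] 'p'=='p' → l++,r--
[2,15] 'm'=='m' → l++,r--
[3,14] 'p'=='p' → l++,r--
[4,13] 'm'=='m' → l++,r--
[5,12] 'o'=='o' → l++,r--
[6,11] 'm'=='m' → l++,r--

l=7, r=10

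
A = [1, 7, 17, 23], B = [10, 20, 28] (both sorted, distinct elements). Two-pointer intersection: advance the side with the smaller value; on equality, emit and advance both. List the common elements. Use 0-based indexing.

intersection = []

i=0 j=0: 1<10, i++
i=1 j=0: 7<10, i++
i=2 j=0: 17>10, j++
i=2 j=1: 17<20, i++
i=3 j=1: 23>20, j++
i=3 j=2: 23<28, i++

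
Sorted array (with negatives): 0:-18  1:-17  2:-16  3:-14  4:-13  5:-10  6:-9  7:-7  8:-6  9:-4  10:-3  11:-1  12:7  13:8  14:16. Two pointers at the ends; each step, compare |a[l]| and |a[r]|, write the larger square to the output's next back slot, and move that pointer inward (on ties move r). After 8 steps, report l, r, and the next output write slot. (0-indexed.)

l=0 r=14: |-18|>|16| out[14]=324, l++
l=1 r=14: |-17|>|16| out[13]=289, l++
l=2 r=14: |-16|<=|16| out[12]=256, r--
l=2 r=13: |-16|>|8| out[11]=256, l++
l=3 r=13: |-14|>|8| out[10]=196, l++
l=4 r=13: |-13|>|8| out[9]=169, l++
l=5 r=13: |-10|>|8| out[8]=100, l++
l=6 r=13: |-9|>|8| out[7]=81, l++

l=7, r=13, next write slot=6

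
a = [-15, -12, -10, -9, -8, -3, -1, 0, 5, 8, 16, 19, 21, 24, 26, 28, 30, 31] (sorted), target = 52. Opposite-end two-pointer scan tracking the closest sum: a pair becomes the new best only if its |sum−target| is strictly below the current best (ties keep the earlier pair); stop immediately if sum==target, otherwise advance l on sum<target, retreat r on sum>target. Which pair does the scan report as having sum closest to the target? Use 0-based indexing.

pair (21, 31) with sum 52 (|Δ|=0)

l=0 r=17: -15+31=16 d=36 *, l++
l=1 r=17: -12+31=19 d=33 *, l++
l=2 r=17: -10+31=21 d=31 *, l++
l=3 r=17: -9+31=22 d=30 *, l++
l=4 r=17: -8+31=23 d=29 *, l++
l=5 r=17: -3+31=28 d=24 *, l++
l=6 r=17: -1+31=30 d=22 *, l++
l=7 r=17: 0+31=31 d=21 *, l++
l=8 r=17: 5+31=36 d=16 *, l++
l=9 r=17: 8+31=39 d=13 *, l++
l=10 r=17: 16+31=47 d=5 *, l++
l=11 r=17: 19+31=50 d=2 *, l++
l=12 r=17: 21+31=52 d=0 *, stop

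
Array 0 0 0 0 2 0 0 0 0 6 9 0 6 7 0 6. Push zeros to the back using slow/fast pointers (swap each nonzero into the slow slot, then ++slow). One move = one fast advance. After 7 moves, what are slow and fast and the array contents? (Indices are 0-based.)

slow=0 fast=0: a[fast]=0, fast++
slow=0 fast=1: a[fast]=0, fast++
slow=0 fast=2: a[fast]=0, fast++
slow=0 fast=3: a[fast]=0, fast++
slow=0 fast=4: a[fast]=2≠0 swap→a[0]=2, slow++,fast++
slow=1 fast=5: a[fast]=0, fast++
slow=1 fast=6: a[fast]=0, fast++

slow=1, fast=7, a=[2, 0, 0, 0, 0, 0, 0, 0, 0, 6, 9, 0, 6, 7, 0, 6]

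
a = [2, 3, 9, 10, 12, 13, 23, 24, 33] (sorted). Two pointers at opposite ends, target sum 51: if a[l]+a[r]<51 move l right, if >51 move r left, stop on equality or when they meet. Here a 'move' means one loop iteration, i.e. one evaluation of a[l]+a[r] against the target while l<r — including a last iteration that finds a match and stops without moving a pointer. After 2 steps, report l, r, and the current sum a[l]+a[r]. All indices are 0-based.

l=0 r=8: 2+33=35 <51, l++
l=1 r=8: 3+33=36 <51, l++

l=2, r=8, sum=42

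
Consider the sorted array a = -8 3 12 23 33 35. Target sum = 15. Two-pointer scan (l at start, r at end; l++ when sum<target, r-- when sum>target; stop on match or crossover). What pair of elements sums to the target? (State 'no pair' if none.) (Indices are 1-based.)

l=1 r=6: -8+35=27 >15, r--
l=1 r=5: -8+33=25 >15, r--
l=1 r=4: -8+23=15, found

(-8, 23)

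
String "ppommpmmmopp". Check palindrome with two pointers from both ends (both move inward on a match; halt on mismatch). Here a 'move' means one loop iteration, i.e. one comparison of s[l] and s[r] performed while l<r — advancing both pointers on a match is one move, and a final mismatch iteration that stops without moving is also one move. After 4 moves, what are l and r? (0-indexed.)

l=4, r=7

[0,11] 'p'=='p' → l++,r--
[1,10] 'p'=='p' → l++,r--
[2,9] 'o'=='o' → l++,r--
[3,8] 'm'=='m' → l++,r--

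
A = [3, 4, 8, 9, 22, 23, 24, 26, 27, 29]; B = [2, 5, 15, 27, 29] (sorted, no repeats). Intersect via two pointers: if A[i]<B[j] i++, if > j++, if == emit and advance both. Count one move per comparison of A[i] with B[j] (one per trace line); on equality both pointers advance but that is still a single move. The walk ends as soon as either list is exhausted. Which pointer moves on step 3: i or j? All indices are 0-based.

i

i=0 j=0: 3>2, j++
i=0 j=1: 3<5, i++
i=1 j=1: 4<5, i++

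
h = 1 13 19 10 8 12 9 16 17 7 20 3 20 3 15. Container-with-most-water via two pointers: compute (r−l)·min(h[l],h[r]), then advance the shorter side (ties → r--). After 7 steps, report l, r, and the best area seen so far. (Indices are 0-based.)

l=0 r=14: min(1,15)*14=14 best=14 *, l++
l=1 r=14: min(13,15)*13=169 best=169 *, l++
l=2 r=14: min(19,15)*12=180 best=180 *, r--
l=2 r=13: min(19,3)*11=33 best=180, r--
l=2 r=12: min(19,20)*10=190 best=190 *, l++
l=3 r=12: min(10,20)*9=90 best=190, l++
l=4 r=12: min(8,20)*8=64 best=190, l++

l=5, r=12, best area=190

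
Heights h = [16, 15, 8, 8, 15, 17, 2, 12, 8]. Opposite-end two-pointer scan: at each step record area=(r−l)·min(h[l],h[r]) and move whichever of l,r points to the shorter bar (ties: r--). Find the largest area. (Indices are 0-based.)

max area = 84

[0,8] min(16,8)*8=64 best=64 * → r--
[0,7] min(16,12)*7=84 best=84 * → r--
[0,6] min(16,2)*6=12 best=84 → r--
[0,5] min(16,17)*5=80 best=84 → l++
[1,5] min(15,17)*4=60 best=84 → l++
[2,5] min(8,17)*3=24 best=84 → l++
[3,5] min(8,17)*2=16 best=84 → l++
[4,5] min(15,17)*1=15 best=84 → l++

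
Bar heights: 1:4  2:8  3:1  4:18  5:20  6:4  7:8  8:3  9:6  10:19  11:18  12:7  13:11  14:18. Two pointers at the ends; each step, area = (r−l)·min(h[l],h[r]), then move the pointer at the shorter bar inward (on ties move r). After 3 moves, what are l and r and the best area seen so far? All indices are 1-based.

l=1 r=14: min(4,18)*13=52 best=52 *, l++
l=2 r=14: min(8,18)*12=96 best=96 *, l++
l=3 r=14: min(1,18)*11=11 best=96, l++

l=4, r=14, best area=96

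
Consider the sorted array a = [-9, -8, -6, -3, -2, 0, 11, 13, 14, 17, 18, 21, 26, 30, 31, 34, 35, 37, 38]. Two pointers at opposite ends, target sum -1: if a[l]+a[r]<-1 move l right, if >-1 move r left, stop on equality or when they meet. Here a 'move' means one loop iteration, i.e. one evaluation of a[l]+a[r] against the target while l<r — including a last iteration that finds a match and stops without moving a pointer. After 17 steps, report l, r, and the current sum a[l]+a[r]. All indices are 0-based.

l=4, r=5, sum=-2

l=0 r=18: -9+38=29 >-1, r--
l=0 r=17: -9+37=28 >-1, r--
l=0 r=16: -9+35=26 >-1, r--
l=0 r=15: -9+34=25 >-1, r--
l=0 r=14: -9+31=22 >-1, r--
l=0 r=13: -9+30=21 >-1, r--
l=0 r=12: -9+26=17 >-1, r--
l=0 r=11: -9+21=12 >-1, r--
l=0 r=10: -9+18=9 >-1, r--
l=0 r=9: -9+17=8 >-1, r--
l=0 r=8: -9+14=5 >-1, r--
l=0 r=7: -9+13=4 >-1, r--
l=0 r=6: -9+11=2 >-1, r--
l=0 r=5: -9+0=-9 <-1, l++
l=1 r=5: -8+0=-8 <-1, l++
l=2 r=5: -6+0=-6 <-1, l++
l=3 r=5: -3+0=-3 <-1, l++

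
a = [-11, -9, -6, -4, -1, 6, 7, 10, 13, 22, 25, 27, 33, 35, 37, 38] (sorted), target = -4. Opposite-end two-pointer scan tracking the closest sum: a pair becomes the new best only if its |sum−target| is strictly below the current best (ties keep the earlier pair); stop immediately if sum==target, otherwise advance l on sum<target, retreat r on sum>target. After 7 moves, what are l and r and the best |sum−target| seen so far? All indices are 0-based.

[0,15] -11+38=27 d=31 * → r--
[0,14] -11+37=26 d=30 * → r--
[0,13] -11+35=24 d=28 * → r--
[0,12] -11+33=22 d=26 * → r--
[0,11] -11+27=16 d=20 * → r--
[0,10] -11+25=14 d=18 * → r--
[0,9] -11+22=11 d=15 * → r--

l=0, r=8, best |Δ|=15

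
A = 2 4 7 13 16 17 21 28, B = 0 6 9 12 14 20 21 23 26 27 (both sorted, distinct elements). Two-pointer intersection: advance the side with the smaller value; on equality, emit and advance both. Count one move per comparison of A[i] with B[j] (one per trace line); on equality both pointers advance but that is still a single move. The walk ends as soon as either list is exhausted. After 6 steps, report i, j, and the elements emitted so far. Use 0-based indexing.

[i=0,j=0] 2>0 → j++
[i=0,j=1] 2<6 → i++
[i=1,j=1] 4<6 → i++
[i=2,j=1] 7>6 → j++
[i=2,j=2] 7<9 → i++
[i=3,j=2] 13>9 → j++

i=3, j=3, emitted=[]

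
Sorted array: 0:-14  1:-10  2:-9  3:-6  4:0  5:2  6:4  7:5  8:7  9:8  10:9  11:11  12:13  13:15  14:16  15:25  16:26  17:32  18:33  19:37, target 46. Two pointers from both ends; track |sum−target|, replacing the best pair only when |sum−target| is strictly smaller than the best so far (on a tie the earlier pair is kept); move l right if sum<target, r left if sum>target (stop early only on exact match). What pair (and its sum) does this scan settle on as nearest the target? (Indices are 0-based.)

[0,19] -14+37=23 d=23 * → l++
[1,19] -10+37=27 d=19 * → l++
[2,19] -9+37=28 d=18 * → l++
[3,19] -6+37=31 d=15 * → l++
[4,19] 0+37=37 d=9 * → l++
[5,19] 2+37=39 d=7 * → l++
[6,19] 4+37=41 d=5 * → l++
[7,19] 5+37=42 d=4 * → l++
[8,19] 7+37=44 d=2 * → l++
[9,19] 8+37=45 d=1 * → l++
[10,19] 9+37=46 d=0 * → stop

pair (9, 37) with sum 46 (|Δ|=0)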